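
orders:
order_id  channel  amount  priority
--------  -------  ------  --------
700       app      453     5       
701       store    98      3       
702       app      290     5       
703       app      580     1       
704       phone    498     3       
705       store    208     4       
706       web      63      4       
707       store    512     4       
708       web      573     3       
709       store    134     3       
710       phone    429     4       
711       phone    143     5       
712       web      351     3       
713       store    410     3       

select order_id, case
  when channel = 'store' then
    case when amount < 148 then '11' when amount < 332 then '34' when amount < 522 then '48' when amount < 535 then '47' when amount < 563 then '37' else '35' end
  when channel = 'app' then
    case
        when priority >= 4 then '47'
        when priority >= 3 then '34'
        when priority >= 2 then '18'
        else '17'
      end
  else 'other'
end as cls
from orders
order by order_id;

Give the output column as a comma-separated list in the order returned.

47, 11, 47, 17, other, 34, other, 48, other, 11, other, other, other, 48

order_id=700: channel='app' → inner[priority >= 4] → 47
order_id=701: channel='store' → inner[amount < 148] → 11
order_id=702: channel='app' → inner[priority >= 4] → 47
order_id=703: channel='app' → inner[ELSE] → 17
order_id=704: channel='phone' → outer ELSE → other
order_id=705: channel='store' → inner[amount < 332] → 34
order_id=706: channel='web' → outer ELSE → other
order_id=707: channel='store' → inner[amount < 522] → 48
order_id=708: channel='web' → outer ELSE → other
order_id=709: channel='store' → inner[amount < 148] → 11
order_id=710: channel='phone' → outer ELSE → other
order_id=711: channel='phone' → outer ELSE → other
order_id=712: channel='web' → outer ELSE → other
order_id=713: channel='store' → inner[amount < 522] → 48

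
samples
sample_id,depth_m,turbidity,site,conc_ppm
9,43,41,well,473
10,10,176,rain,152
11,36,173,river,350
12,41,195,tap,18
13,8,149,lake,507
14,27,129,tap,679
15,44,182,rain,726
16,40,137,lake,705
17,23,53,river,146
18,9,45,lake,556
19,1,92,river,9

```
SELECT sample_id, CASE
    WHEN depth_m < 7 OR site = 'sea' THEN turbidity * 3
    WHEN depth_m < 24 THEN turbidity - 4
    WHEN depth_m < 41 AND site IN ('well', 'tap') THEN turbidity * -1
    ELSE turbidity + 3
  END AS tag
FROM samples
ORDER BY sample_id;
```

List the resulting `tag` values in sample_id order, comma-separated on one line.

44, 172, 176, 198, 145, -129, 185, 140, 49, 41, 276

sample_id=9: ELSE → 44
sample_id=10: depth_m < 24 → 172
sample_id=11: ELSE → 176
sample_id=12: ELSE → 198
sample_id=13: depth_m < 24 → 145
sample_id=14: depth_m < 41 AND site IN ('well', 'tap') → -129
sample_id=15: ELSE → 185
sample_id=16: ELSE → 140
sample_id=17: depth_m < 24 → 49
sample_id=18: depth_m < 24 → 41
sample_id=19: depth_m < 7 OR site = 'sea' → 276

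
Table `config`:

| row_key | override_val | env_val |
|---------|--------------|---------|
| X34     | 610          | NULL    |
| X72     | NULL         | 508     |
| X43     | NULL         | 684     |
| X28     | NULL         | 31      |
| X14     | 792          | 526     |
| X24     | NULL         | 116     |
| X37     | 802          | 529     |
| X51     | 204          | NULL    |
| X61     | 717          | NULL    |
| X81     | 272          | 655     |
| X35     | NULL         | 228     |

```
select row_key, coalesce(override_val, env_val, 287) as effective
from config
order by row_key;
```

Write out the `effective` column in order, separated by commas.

792, 116, 31, 610, 228, 802, 684, 204, 717, 508, 272

row_key=X14: override_val=792 → 792
row_key=X24: override_val=NULL, env_val=116 → 116
row_key=X28: override_val=NULL, env_val=31 → 31
row_key=X34: override_val=610 → 610
row_key=X35: override_val=NULL, env_val=228 → 228
row_key=X37: override_val=802 → 802
row_key=X43: override_val=NULL, env_val=684 → 684
row_key=X51: override_val=204 → 204
row_key=X61: override_val=717 → 717
row_key=X72: override_val=NULL, env_val=508 → 508
row_key=X81: override_val=272 → 272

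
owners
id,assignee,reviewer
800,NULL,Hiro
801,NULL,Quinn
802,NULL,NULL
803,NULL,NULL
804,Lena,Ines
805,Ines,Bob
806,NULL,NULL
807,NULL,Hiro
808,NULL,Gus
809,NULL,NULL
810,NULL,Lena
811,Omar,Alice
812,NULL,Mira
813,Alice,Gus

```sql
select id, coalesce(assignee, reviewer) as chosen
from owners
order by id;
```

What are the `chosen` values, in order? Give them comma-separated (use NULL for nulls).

id=800: assignee=NULL, reviewer=Hiro → Hiro
id=801: assignee=NULL, reviewer=Quinn → Quinn
id=802: assignee=NULL, reviewer=NULL (all NULL) → NULL
id=803: assignee=NULL, reviewer=NULL (all NULL) → NULL
id=804: assignee=Lena → Lena
id=805: assignee=Ines → Ines
id=806: assignee=NULL, reviewer=NULL (all NULL) → NULL
id=807: assignee=NULL, reviewer=Hiro → Hiro
id=808: assignee=NULL, reviewer=Gus → Gus
id=809: assignee=NULL, reviewer=NULL (all NULL) → NULL
id=810: assignee=NULL, reviewer=Lena → Lena
id=811: assignee=Omar → Omar
id=812: assignee=NULL, reviewer=Mira → Mira
id=813: assignee=Alice → Alice

Hiro, Quinn, NULL, NULL, Lena, Ines, NULL, Hiro, Gus, NULL, Lena, Omar, Mira, Alice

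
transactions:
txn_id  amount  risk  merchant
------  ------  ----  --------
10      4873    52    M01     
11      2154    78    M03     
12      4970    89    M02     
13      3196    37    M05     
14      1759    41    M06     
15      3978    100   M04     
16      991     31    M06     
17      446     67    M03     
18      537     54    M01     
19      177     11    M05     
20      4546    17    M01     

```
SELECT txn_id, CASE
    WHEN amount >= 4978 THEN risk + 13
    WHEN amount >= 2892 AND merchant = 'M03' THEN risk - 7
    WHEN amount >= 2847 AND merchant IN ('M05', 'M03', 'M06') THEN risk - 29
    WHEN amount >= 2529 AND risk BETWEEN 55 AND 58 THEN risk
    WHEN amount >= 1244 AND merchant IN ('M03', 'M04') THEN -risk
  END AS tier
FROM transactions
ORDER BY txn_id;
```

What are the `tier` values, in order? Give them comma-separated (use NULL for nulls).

NULL, -78, NULL, 8, NULL, -100, NULL, NULL, NULL, NULL, NULL

txn_id=10: (no match → NULL) → NULL
txn_id=11: amount >= 1244 AND merchant IN ('M03', 'M04') → -78
txn_id=12: (no match → NULL) → NULL
txn_id=13: amount >= 2847 AND merchant IN ('M05', 'M03', 'M06') → 8
txn_id=14: (no match → NULL) → NULL
txn_id=15: amount >= 1244 AND merchant IN ('M03', 'M04') → -100
txn_id=16: (no match → NULL) → NULL
txn_id=17: (no match → NULL) → NULL
txn_id=18: (no match → NULL) → NULL
txn_id=19: (no match → NULL) → NULL
txn_id=20: (no match → NULL) → NULL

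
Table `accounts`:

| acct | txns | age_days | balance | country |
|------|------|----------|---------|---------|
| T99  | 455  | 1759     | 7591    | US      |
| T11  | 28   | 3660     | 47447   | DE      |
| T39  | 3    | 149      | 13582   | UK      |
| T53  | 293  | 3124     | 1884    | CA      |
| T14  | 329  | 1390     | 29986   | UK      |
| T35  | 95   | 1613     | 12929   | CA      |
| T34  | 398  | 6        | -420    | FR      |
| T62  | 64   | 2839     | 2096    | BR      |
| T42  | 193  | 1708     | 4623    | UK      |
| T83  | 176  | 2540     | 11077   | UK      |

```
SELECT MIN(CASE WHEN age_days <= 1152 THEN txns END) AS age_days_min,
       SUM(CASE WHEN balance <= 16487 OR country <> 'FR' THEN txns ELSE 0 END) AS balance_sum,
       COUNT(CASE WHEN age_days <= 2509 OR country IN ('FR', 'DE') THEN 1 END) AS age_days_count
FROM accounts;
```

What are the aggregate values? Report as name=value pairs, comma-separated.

age_days_min=3, balance_sum=2034, age_days_count=7

[age_days_min: age_days <= 1152]
acct=T99: ✗
acct=T11: ✗
acct=T39: ✓ → 3
acct=T53: ✗
acct=T14: ✗
acct=T35: ✗
acct=T34: ✓ → 398
acct=T62: ✗
acct=T42: ✗
acct=T83: ✗
age_days_min = MIN(3, 398) = 3
—
[balance_sum: balance <= 16487 OR country <> 'FR']
acct=T99: ✓ → 455
acct=T11: ✓ → 28
acct=T39: ✓ → 3
acct=T53: ✓ → 293
acct=T14: ✓ → 329
acct=T35: ✓ → 95
acct=T34: ✓ → 398
acct=T62: ✓ → 64
acct=T42: ✓ → 193
acct=T83: ✓ → 176
balance_sum = 455 + 28 + 3 + 293 + 329 + 95 + 398 + 64 + 193 + 176 = 2034
—
[age_days_count: age_days <= 2509 OR country IN ('FR', 'DE')]
acct=T99: ✓ → 1
acct=T11: ✓ → 1
acct=T39: ✓ → 1
acct=T53: ✗
acct=T14: ✓ → 1
acct=T35: ✓ → 1
acct=T34: ✓ → 1
acct=T62: ✗
acct=T42: ✓ → 1
acct=T83: ✗
age_days_count = COUNT(1, 1, 1, 1, 1, 1, 1) = 7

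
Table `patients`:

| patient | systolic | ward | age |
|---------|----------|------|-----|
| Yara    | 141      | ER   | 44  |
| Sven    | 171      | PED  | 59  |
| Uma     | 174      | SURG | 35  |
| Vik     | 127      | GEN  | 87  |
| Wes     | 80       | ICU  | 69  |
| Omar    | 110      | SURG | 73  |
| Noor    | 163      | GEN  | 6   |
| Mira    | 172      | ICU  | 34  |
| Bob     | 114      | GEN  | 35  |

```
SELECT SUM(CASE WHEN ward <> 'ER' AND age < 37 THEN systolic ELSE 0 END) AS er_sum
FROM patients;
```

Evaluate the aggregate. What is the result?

patient=Yara: ✗
patient=Sven: ✗
patient=Uma: ✓ → 174
patient=Vik: ✗
patient=Wes: ✗
patient=Omar: ✗
patient=Noor: ✓ → 163
patient=Mira: ✓ → 172
patient=Bob: ✓ → 114
er_sum = 174 + 163 + 172 + 114 = 623

623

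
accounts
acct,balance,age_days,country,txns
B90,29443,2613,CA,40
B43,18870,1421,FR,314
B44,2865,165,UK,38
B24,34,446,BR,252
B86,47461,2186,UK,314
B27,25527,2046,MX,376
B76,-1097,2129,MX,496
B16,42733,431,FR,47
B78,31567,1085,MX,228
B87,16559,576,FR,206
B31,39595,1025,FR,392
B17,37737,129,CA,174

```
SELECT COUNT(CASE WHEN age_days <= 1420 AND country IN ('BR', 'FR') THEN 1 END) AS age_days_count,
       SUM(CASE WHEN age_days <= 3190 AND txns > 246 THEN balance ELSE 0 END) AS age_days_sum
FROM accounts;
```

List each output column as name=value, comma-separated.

age_days_count=4, age_days_sum=130390

[age_days_count: age_days <= 1420 AND country IN ('BR', 'FR')]
acct=B90: ✗
acct=B43: ✗
acct=B44: ✗
acct=B24: ✓ → 1
acct=B86: ✗
acct=B27: ✗
acct=B76: ✗
acct=B16: ✓ → 1
acct=B78: ✗
acct=B87: ✓ → 1
acct=B31: ✓ → 1
acct=B17: ✗
age_days_count = COUNT(1, 1, 1, 1) = 4
—
[age_days_sum: age_days <= 3190 AND txns > 246]
acct=B90: ✗
acct=B43: ✓ → 18870
acct=B44: ✗
acct=B24: ✓ → 34
acct=B86: ✓ → 47461
acct=B27: ✓ → 25527
acct=B76: ✓ → -1097
acct=B16: ✗
acct=B78: ✗
acct=B87: ✗
acct=B31: ✓ → 39595
acct=B17: ✗
age_days_sum = 18870 + 34 + 47461 + 25527 + -1097 + 39595 = 130390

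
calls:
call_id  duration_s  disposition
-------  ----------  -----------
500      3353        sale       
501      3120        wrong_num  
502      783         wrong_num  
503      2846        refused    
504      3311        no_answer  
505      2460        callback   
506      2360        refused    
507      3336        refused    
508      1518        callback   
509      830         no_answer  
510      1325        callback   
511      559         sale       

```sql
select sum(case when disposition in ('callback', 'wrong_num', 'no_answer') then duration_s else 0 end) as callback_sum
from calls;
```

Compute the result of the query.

call_id=500: ✗
call_id=501: ✓ → 3120
call_id=502: ✓ → 783
call_id=503: ✗
call_id=504: ✓ → 3311
call_id=505: ✓ → 2460
call_id=506: ✗
call_id=507: ✗
call_id=508: ✓ → 1518
call_id=509: ✓ → 830
call_id=510: ✓ → 1325
call_id=511: ✗
callback_sum = 3120 + 783 + 3311 + 2460 + 1518 + 830 + 1325 = 13347

13347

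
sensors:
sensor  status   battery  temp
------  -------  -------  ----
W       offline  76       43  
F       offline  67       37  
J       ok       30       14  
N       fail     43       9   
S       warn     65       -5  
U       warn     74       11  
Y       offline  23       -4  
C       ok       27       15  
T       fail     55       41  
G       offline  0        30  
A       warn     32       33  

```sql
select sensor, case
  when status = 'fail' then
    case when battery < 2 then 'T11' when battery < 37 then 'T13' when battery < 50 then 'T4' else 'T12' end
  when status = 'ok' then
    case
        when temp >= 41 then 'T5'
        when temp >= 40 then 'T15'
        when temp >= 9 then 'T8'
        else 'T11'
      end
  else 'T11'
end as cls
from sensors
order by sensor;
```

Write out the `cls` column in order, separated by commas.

T11, T8, T11, T11, T8, T4, T11, T12, T11, T11, T11

sensor=A: status='warn' → outer ELSE → T11
sensor=C: status='ok' → inner[temp >= 9] → T8
sensor=F: status='offline' → outer ELSE → T11
sensor=G: status='offline' → outer ELSE → T11
sensor=J: status='ok' → inner[temp >= 9] → T8
sensor=N: status='fail' → inner[battery < 50] → T4
sensor=S: status='warn' → outer ELSE → T11
sensor=T: status='fail' → inner[ELSE] → T12
sensor=U: status='warn' → outer ELSE → T11
sensor=W: status='offline' → outer ELSE → T11
sensor=Y: status='offline' → outer ELSE → T11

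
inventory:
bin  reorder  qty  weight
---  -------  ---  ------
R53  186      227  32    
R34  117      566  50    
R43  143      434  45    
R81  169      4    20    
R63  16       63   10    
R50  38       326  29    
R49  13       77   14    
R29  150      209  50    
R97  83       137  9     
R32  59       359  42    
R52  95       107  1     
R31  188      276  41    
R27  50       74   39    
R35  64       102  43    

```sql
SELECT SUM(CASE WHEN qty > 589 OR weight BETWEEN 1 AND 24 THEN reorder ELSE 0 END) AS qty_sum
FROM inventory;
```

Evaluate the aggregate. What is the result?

376

bin=R53: ✗
bin=R34: ✗
bin=R43: ✗
bin=R81: ✓ → 169
bin=R63: ✓ → 16
bin=R50: ✗
bin=R49: ✓ → 13
bin=R29: ✗
bin=R97: ✓ → 83
bin=R32: ✗
bin=R52: ✓ → 95
bin=R31: ✗
bin=R27: ✗
bin=R35: ✗
qty_sum = 169 + 16 + 13 + 83 + 95 = 376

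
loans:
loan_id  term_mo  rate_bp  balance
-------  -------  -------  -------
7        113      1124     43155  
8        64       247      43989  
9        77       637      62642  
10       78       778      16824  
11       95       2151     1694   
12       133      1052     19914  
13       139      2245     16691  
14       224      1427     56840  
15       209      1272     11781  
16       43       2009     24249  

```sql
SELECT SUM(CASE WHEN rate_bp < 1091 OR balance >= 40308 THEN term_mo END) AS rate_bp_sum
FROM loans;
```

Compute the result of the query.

loan_id=7: ✓ → 113
loan_id=8: ✓ → 64
loan_id=9: ✓ → 77
loan_id=10: ✓ → 78
loan_id=11: ✗
loan_id=12: ✓ → 133
loan_id=13: ✗
loan_id=14: ✓ → 224
loan_id=15: ✗
loan_id=16: ✗
rate_bp_sum = 113 + 64 + 77 + 78 + 133 + 224 = 689

689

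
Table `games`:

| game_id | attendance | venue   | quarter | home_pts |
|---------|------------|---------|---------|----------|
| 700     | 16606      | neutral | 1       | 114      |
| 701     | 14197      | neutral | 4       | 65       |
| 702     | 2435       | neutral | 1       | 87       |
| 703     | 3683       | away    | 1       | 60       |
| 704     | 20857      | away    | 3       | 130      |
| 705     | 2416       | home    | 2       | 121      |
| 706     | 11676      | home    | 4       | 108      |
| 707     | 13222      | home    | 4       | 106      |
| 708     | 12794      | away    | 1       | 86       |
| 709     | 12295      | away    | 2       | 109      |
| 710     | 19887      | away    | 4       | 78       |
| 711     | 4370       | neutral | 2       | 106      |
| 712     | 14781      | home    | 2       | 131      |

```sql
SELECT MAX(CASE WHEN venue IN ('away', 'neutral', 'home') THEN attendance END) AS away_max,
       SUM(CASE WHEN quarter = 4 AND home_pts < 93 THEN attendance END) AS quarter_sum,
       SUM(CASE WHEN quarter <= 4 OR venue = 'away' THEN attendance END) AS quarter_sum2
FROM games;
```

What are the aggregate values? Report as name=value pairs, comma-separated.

away_max=20857, quarter_sum=34084, quarter_sum2=149219

[away_max: venue IN ('away', 'neutral', 'home')]
game_id=700: ✓ → 16606
game_id=701: ✓ → 14197
game_id=702: ✓ → 2435
game_id=703: ✓ → 3683
game_id=704: ✓ → 20857
game_id=705: ✓ → 2416
game_id=706: ✓ → 11676
game_id=707: ✓ → 13222
game_id=708: ✓ → 12794
game_id=709: ✓ → 12295
game_id=710: ✓ → 19887
game_id=711: ✓ → 4370
game_id=712: ✓ → 14781
away_max = MAX(16606, 14197, 2435, 3683, 20857, 2416, 11676, 13222, 12794, 12295, 19887, 4370, 14781) = 20857
—
[quarter_sum: quarter = 4 AND home_pts < 93]
game_id=700: ✗
game_id=701: ✓ → 14197
game_id=702: ✗
game_id=703: ✗
game_id=704: ✗
game_id=705: ✗
game_id=706: ✗
game_id=707: ✗
game_id=708: ✗
game_id=709: ✗
game_id=710: ✓ → 19887
game_id=711: ✗
game_id=712: ✗
quarter_sum = 14197 + 19887 = 34084
—
[quarter_sum2: quarter <= 4 OR venue = 'away']
game_id=700: ✓ → 16606
game_id=701: ✓ → 14197
game_id=702: ✓ → 2435
game_id=703: ✓ → 3683
game_id=704: ✓ → 20857
game_id=705: ✓ → 2416
game_id=706: ✓ → 11676
game_id=707: ✓ → 13222
game_id=708: ✓ → 12794
game_id=709: ✓ → 12295
game_id=710: ✓ → 19887
game_id=711: ✓ → 4370
game_id=712: ✓ → 14781
quarter_sum2 = 16606 + 14197 + 2435 + 3683 + 20857 + 2416 + 11676 + 13222 + 12794 + 12295 + 19887 + 4370 + 14781 = 149219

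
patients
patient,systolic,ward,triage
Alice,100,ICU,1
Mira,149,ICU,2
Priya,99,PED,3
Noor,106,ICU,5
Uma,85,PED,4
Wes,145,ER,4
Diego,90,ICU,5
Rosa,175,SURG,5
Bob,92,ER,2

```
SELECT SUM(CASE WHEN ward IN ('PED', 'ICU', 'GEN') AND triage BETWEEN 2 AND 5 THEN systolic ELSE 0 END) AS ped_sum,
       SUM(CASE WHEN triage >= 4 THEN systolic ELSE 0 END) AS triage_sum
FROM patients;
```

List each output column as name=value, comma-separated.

ped_sum=529, triage_sum=601

[ped_sum: ward IN ('PED', 'ICU', 'GEN') AND triage BETWEEN 2 AND 5]
patient=Alice: ✗
patient=Mira: ✓ → 149
patient=Priya: ✓ → 99
patient=Noor: ✓ → 106
patient=Uma: ✓ → 85
patient=Wes: ✗
patient=Diego: ✓ → 90
patient=Rosa: ✗
patient=Bob: ✗
ped_sum = 149 + 99 + 106 + 85 + 90 = 529
—
[triage_sum: triage >= 4]
patient=Alice: ✗
patient=Mira: ✗
patient=Priya: ✗
patient=Noor: ✓ → 106
patient=Uma: ✓ → 85
patient=Wes: ✓ → 145
patient=Diego: ✓ → 90
patient=Rosa: ✓ → 175
patient=Bob: ✗
triage_sum = 106 + 85 + 145 + 90 + 175 = 601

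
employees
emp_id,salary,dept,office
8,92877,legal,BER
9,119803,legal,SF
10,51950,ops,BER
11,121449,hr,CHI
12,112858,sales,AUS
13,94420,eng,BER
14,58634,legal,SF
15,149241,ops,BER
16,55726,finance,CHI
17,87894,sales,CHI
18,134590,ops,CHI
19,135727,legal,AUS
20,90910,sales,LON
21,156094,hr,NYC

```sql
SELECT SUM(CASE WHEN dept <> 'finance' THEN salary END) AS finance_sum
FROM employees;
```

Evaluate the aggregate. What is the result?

emp_id=8: ✓ → 92877
emp_id=9: ✓ → 119803
emp_id=10: ✓ → 51950
emp_id=11: ✓ → 121449
emp_id=12: ✓ → 112858
emp_id=13: ✓ → 94420
emp_id=14: ✓ → 58634
emp_id=15: ✓ → 149241
emp_id=16: ✗
emp_id=17: ✓ → 87894
emp_id=18: ✓ → 134590
emp_id=19: ✓ → 135727
emp_id=20: ✓ → 90910
emp_id=21: ✓ → 156094
finance_sum = 92877 + 119803 + 51950 + 121449 + 112858 + 94420 + 58634 + 149241 + 87894 + 134590 + 135727 + 90910 + 156094 = 1406447

1406447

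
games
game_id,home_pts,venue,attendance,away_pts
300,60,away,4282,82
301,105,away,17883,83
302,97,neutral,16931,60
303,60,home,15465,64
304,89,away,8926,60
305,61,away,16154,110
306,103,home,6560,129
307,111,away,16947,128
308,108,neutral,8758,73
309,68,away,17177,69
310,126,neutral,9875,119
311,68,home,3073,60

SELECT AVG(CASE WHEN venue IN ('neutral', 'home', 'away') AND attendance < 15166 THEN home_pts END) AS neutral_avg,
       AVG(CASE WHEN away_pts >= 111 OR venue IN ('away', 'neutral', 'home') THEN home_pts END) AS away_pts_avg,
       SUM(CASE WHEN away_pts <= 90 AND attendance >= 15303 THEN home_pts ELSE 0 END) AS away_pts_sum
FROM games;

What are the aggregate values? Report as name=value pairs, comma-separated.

[neutral_avg: venue IN ('neutral', 'home', 'away') AND attendance < 15166]
game_id=300: ✓ → 60
game_id=301: ✗
game_id=302: ✗
game_id=303: ✗
game_id=304: ✓ → 89
game_id=305: ✗
game_id=306: ✓ → 103
game_id=307: ✗
game_id=308: ✓ → 108
game_id=309: ✗
game_id=310: ✓ → 126
game_id=311: ✓ → 68
neutral_avg = (60 + 89 + 103 + 108 + 126 + 68) / 6 = 92.3333333333
—
[away_pts_avg: away_pts >= 111 OR venue IN ('away', 'neutral', 'home')]
game_id=300: ✓ → 60
game_id=301: ✓ → 105
game_id=302: ✓ → 97
game_id=303: ✓ → 60
game_id=304: ✓ → 89
game_id=305: ✓ → 61
game_id=306: ✓ → 103
game_id=307: ✓ → 111
game_id=308: ✓ → 108
game_id=309: ✓ → 68
game_id=310: ✓ → 126
game_id=311: ✓ → 68
away_pts_avg = (60 + 105 + 97 + 60 + 89 + 61 + 103 + 111 + 108 + 68 + 126 + 68) / 12 = 88
—
[away_pts_sum: away_pts <= 90 AND attendance >= 15303]
game_id=300: ✗
game_id=301: ✓ → 105
game_id=302: ✓ → 97
game_id=303: ✓ → 60
game_id=304: ✗
game_id=305: ✗
game_id=306: ✗
game_id=307: ✗
game_id=308: ✗
game_id=309: ✓ → 68
game_id=310: ✗
game_id=311: ✗
away_pts_sum = 105 + 97 + 60 + 68 = 330

neutral_avg=92.3333333333, away_pts_avg=88, away_pts_sum=330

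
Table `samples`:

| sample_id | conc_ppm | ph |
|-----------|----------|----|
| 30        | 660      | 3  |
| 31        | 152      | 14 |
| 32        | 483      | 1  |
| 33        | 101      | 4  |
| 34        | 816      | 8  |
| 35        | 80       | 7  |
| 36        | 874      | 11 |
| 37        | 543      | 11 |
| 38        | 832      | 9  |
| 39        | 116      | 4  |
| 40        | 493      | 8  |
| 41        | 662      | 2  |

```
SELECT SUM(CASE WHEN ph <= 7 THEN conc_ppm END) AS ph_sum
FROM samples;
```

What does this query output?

sample_id=30: ✓ → 660
sample_id=31: ✗
sample_id=32: ✓ → 483
sample_id=33: ✓ → 101
sample_id=34: ✗
sample_id=35: ✓ → 80
sample_id=36: ✗
sample_id=37: ✗
sample_id=38: ✗
sample_id=39: ✓ → 116
sample_id=40: ✗
sample_id=41: ✓ → 662
ph_sum = 660 + 483 + 101 + 80 + 116 + 662 = 2102

2102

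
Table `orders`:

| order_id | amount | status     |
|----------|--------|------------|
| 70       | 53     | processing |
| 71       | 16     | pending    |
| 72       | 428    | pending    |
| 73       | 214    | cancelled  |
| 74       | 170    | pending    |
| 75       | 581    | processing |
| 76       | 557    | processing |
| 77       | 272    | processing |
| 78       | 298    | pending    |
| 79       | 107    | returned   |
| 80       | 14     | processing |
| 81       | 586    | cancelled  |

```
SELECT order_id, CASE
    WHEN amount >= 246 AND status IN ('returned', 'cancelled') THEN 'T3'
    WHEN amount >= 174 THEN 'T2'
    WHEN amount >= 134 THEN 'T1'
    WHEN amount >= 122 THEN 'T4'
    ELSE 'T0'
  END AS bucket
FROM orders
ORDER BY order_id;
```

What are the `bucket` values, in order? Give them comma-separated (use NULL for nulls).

T0, T0, T2, T2, T1, T2, T2, T2, T2, T0, T0, T3

order_id=70: ELSE → T0
order_id=71: ELSE → T0
order_id=72: amount >= 174 → T2
order_id=73: amount >= 174 → T2
order_id=74: amount >= 134 → T1
order_id=75: amount >= 174 → T2
order_id=76: amount >= 174 → T2
order_id=77: amount >= 174 → T2
order_id=78: amount >= 174 → T2
order_id=79: ELSE → T0
order_id=80: ELSE → T0
order_id=81: amount >= 246 AND status IN ('returned', 'cancelled') → T3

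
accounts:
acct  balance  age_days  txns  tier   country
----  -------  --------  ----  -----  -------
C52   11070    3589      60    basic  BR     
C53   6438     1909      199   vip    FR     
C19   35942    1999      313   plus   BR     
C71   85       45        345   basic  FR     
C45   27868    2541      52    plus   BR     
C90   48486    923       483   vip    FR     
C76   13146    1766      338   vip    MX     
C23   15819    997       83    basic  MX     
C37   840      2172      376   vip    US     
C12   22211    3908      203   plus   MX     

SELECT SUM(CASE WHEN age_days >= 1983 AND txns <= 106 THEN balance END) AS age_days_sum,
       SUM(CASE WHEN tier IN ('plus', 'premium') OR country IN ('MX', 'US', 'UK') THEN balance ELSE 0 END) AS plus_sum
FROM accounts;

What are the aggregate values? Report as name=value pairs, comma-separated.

age_days_sum=38938, plus_sum=115826

[age_days_sum: age_days >= 1983 AND txns <= 106]
acct=C52: ✓ → 11070
acct=C53: ✗
acct=C19: ✗
acct=C71: ✗
acct=C45: ✓ → 27868
acct=C90: ✗
acct=C76: ✗
acct=C23: ✗
acct=C37: ✗
acct=C12: ✗
age_days_sum = 11070 + 27868 = 38938
—
[plus_sum: tier IN ('plus', 'premium') OR country IN ('MX', 'US', 'UK')]
acct=C52: ✗
acct=C53: ✗
acct=C19: ✓ → 35942
acct=C71: ✗
acct=C45: ✓ → 27868
acct=C90: ✗
acct=C76: ✓ → 13146
acct=C23: ✓ → 15819
acct=C37: ✓ → 840
acct=C12: ✓ → 22211
plus_sum = 35942 + 27868 + 13146 + 15819 + 840 + 22211 = 115826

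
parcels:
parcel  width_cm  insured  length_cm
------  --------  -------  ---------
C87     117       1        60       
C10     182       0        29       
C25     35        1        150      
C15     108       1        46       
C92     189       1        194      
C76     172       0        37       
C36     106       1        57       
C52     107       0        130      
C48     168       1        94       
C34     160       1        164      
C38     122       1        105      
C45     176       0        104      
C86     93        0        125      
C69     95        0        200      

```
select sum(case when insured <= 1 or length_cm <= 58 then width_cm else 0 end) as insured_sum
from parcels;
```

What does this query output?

parcel=C87: ✓ → 117
parcel=C10: ✓ → 182
parcel=C25: ✓ → 35
parcel=C15: ✓ → 108
parcel=C92: ✓ → 189
parcel=C76: ✓ → 172
parcel=C36: ✓ → 106
parcel=C52: ✓ → 107
parcel=C48: ✓ → 168
parcel=C34: ✓ → 160
parcel=C38: ✓ → 122
parcel=C45: ✓ → 176
parcel=C86: ✓ → 93
parcel=C69: ✓ → 95
insured_sum = 117 + 182 + 35 + 108 + 189 + 172 + 106 + 107 + 168 + 160 + 122 + 176 + 93 + 95 = 1830

1830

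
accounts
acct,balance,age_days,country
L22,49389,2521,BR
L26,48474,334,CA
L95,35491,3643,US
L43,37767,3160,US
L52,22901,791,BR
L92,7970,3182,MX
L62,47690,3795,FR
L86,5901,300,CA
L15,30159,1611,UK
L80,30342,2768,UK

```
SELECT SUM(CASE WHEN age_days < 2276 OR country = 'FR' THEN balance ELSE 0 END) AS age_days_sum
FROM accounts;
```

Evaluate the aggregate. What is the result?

155125

acct=L22: ✗
acct=L26: ✓ → 48474
acct=L95: ✗
acct=L43: ✗
acct=L52: ✓ → 22901
acct=L92: ✗
acct=L62: ✓ → 47690
acct=L86: ✓ → 5901
acct=L15: ✓ → 30159
acct=L80: ✗
age_days_sum = 48474 + 22901 + 47690 + 5901 + 30159 = 155125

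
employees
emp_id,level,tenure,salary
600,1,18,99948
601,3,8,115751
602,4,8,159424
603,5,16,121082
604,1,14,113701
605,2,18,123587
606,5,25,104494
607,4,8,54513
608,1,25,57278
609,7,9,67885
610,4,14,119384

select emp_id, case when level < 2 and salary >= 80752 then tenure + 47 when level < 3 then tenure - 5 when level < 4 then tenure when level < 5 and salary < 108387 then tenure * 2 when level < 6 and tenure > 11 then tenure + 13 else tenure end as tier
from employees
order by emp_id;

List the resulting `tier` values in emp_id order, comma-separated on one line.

65, 8, 8, 29, 61, 13, 38, 16, 20, 9, 27

emp_id=600: level < 2 and salary >= 80752 → 65
emp_id=601: level < 4 → 8
emp_id=602: ELSE → 8
emp_id=603: level < 6 and tenure > 11 → 29
emp_id=604: level < 2 and salary >= 80752 → 61
emp_id=605: level < 3 → 13
emp_id=606: level < 6 and tenure > 11 → 38
emp_id=607: level < 5 and salary < 108387 → 16
emp_id=608: level < 3 → 20
emp_id=609: ELSE → 9
emp_id=610: level < 6 and tenure > 11 → 27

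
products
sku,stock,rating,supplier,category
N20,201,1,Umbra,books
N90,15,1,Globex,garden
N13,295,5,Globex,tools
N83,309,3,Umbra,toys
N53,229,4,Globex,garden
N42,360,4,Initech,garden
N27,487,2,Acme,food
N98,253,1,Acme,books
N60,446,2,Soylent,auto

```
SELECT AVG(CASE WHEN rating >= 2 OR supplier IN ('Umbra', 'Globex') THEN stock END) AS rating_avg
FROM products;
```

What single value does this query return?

sku=N20: ✓ → 201
sku=N90: ✓ → 15
sku=N13: ✓ → 295
sku=N83: ✓ → 309
sku=N53: ✓ → 229
sku=N42: ✓ → 360
sku=N27: ✓ → 487
sku=N98: ✗
sku=N60: ✓ → 446
rating_avg = (201 + 15 + 295 + 309 + 229 + 360 + 487 + 446) / 8 = 292.75

292.75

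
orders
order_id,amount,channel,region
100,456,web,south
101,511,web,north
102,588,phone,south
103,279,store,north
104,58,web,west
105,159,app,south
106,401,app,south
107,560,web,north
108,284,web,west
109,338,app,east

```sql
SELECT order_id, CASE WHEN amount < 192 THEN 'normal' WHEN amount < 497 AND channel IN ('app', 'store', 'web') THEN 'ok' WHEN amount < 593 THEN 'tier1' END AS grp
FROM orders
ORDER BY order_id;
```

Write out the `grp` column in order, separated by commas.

order_id=100: amount < 497 AND channel IN ('app', 'store', 'web') → ok
order_id=101: amount < 593 → tier1
order_id=102: amount < 593 → tier1
order_id=103: amount < 497 AND channel IN ('app', 'store', 'web') → ok
order_id=104: amount < 192 → normal
order_id=105: amount < 192 → normal
order_id=106: amount < 497 AND channel IN ('app', 'store', 'web') → ok
order_id=107: amount < 593 → tier1
order_id=108: amount < 497 AND channel IN ('app', 'store', 'web') → ok
order_id=109: amount < 497 AND channel IN ('app', 'store', 'web') → ok

ok, tier1, tier1, ok, normal, normal, ok, tier1, ok, ok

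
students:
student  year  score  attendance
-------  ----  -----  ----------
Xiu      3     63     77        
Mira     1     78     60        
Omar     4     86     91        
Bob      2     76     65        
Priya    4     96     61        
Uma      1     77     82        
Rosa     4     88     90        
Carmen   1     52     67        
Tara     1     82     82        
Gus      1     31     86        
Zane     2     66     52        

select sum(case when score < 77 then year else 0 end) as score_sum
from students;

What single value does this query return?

9

student=Xiu: ✓ → 3
student=Mira: ✗
student=Omar: ✗
student=Bob: ✓ → 2
student=Priya: ✗
student=Uma: ✗
student=Rosa: ✗
student=Carmen: ✓ → 1
student=Tara: ✗
student=Gus: ✓ → 1
student=Zane: ✓ → 2
score_sum = 3 + 2 + 1 + 1 + 2 = 9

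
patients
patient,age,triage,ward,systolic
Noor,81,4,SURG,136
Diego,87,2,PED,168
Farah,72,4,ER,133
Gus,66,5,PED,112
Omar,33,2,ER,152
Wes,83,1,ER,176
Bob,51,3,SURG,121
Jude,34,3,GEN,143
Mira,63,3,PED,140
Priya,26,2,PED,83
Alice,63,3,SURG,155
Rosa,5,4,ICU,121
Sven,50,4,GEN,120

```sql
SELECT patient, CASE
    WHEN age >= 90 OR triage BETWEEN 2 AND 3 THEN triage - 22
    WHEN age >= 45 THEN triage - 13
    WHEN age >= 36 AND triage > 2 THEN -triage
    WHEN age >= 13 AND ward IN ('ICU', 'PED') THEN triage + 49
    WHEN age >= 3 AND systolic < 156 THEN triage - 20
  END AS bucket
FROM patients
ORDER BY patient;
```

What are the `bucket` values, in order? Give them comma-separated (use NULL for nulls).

patient=Alice: age >= 90 OR triage BETWEEN 2 AND 3 → -19
patient=Bob: age >= 90 OR triage BETWEEN 2 AND 3 → -19
patient=Diego: age >= 90 OR triage BETWEEN 2 AND 3 → -20
patient=Farah: age >= 45 → -9
patient=Gus: age >= 45 → -8
patient=Jude: age >= 90 OR triage BETWEEN 2 AND 3 → -19
patient=Mira: age >= 90 OR triage BETWEEN 2 AND 3 → -19
patient=Noor: age >= 45 → -9
patient=Omar: age >= 90 OR triage BETWEEN 2 AND 3 → -20
patient=Priya: age >= 90 OR triage BETWEEN 2 AND 3 → -20
patient=Rosa: age >= 3 AND systolic < 156 → -16
patient=Sven: age >= 45 → -9
patient=Wes: age >= 45 → -12

-19, -19, -20, -9, -8, -19, -19, -9, -20, -20, -16, -9, -12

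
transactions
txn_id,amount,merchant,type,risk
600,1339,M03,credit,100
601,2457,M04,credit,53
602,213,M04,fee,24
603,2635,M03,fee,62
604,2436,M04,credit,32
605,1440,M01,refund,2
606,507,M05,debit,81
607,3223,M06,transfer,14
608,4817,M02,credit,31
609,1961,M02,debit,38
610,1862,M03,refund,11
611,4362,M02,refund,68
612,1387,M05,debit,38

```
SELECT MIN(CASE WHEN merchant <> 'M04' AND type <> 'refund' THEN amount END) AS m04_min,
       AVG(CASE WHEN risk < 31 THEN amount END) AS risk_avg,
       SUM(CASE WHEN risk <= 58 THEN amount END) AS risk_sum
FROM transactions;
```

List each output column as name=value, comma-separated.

m04_min=507, risk_avg=1684.5, risk_sum=19796

[m04_min: merchant <> 'M04' AND type <> 'refund']
txn_id=600: ✓ → 1339
txn_id=601: ✗
txn_id=602: ✗
txn_id=603: ✓ → 2635
txn_id=604: ✗
txn_id=605: ✗
txn_id=606: ✓ → 507
txn_id=607: ✓ → 3223
txn_id=608: ✓ → 4817
txn_id=609: ✓ → 1961
txn_id=610: ✗
txn_id=611: ✗
txn_id=612: ✓ → 1387
m04_min = MIN(1339, 2635, 507, 3223, 4817, 1961, 1387) = 507
—
[risk_avg: risk < 31]
txn_id=600: ✗
txn_id=601: ✗
txn_id=602: ✓ → 213
txn_id=603: ✗
txn_id=604: ✗
txn_id=605: ✓ → 1440
txn_id=606: ✗
txn_id=607: ✓ → 3223
txn_id=608: ✗
txn_id=609: ✗
txn_id=610: ✓ → 1862
txn_id=611: ✗
txn_id=612: ✗
risk_avg = (213 + 1440 + 3223 + 1862) / 4 = 1684.5
—
[risk_sum: risk <= 58]
txn_id=600: ✗
txn_id=601: ✓ → 2457
txn_id=602: ✓ → 213
txn_id=603: ✗
txn_id=604: ✓ → 2436
txn_id=605: ✓ → 1440
txn_id=606: ✗
txn_id=607: ✓ → 3223
txn_id=608: ✓ → 4817
txn_id=609: ✓ → 1961
txn_id=610: ✓ → 1862
txn_id=611: ✗
txn_id=612: ✓ → 1387
risk_sum = 2457 + 213 + 2436 + 1440 + 3223 + 4817 + 1961 + 1862 + 1387 = 19796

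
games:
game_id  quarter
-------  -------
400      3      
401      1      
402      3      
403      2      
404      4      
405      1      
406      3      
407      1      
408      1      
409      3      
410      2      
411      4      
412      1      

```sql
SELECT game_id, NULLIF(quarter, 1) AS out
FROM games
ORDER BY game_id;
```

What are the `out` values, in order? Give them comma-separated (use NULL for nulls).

game_id=400: quarter=3 vs 1: differ → 3
game_id=401: quarter=1 vs 1: equal → NULL
game_id=402: quarter=3 vs 1: differ → 3
game_id=403: quarter=2 vs 1: differ → 2
game_id=404: quarter=4 vs 1: differ → 4
game_id=405: quarter=1 vs 1: equal → NULL
game_id=406: quarter=3 vs 1: differ → 3
game_id=407: quarter=1 vs 1: equal → NULL
game_id=408: quarter=1 vs 1: equal → NULL
game_id=409: quarter=3 vs 1: differ → 3
game_id=410: quarter=2 vs 1: differ → 2
game_id=411: quarter=4 vs 1: differ → 4
game_id=412: quarter=1 vs 1: equal → NULL

3, NULL, 3, 2, 4, NULL, 3, NULL, NULL, 3, 2, 4, NULL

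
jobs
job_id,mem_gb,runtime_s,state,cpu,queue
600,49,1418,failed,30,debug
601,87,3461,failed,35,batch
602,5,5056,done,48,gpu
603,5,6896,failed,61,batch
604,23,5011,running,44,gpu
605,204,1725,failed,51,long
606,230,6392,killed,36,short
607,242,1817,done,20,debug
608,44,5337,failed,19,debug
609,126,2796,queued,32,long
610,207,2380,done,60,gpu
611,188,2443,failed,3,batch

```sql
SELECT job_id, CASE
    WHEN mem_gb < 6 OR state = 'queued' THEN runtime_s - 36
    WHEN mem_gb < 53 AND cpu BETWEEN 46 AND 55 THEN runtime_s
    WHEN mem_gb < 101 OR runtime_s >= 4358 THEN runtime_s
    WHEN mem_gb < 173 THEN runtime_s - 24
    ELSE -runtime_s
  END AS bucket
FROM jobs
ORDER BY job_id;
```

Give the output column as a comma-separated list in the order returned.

job_id=600: mem_gb < 101 OR runtime_s >= 4358 → 1418
job_id=601: mem_gb < 101 OR runtime_s >= 4358 → 3461
job_id=602: mem_gb < 6 OR state = 'queued' → 5020
job_id=603: mem_gb < 6 OR state = 'queued' → 6860
job_id=604: mem_gb < 101 OR runtime_s >= 4358 → 5011
job_id=605: ELSE → -1725
job_id=606: mem_gb < 101 OR runtime_s >= 4358 → 6392
job_id=607: ELSE → -1817
job_id=608: mem_gb < 101 OR runtime_s >= 4358 → 5337
job_id=609: mem_gb < 6 OR state = 'queued' → 2760
job_id=610: ELSE → -2380
job_id=611: ELSE → -2443

1418, 3461, 5020, 6860, 5011, -1725, 6392, -1817, 5337, 2760, -2380, -2443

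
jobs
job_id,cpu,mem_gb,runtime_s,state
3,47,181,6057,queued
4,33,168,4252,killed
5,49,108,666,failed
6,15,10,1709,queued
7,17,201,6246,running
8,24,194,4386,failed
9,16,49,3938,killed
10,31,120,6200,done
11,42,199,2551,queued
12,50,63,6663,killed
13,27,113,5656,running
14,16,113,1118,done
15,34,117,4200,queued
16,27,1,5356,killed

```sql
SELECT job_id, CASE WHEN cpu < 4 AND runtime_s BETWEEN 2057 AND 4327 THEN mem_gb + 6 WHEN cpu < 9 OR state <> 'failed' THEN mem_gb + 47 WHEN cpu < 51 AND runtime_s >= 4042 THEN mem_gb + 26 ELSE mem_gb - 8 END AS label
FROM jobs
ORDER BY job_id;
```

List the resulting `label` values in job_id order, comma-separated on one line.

228, 215, 100, 57, 248, 220, 96, 167, 246, 110, 160, 160, 164, 48

job_id=3: cpu < 9 OR state <> 'failed' → 228
job_id=4: cpu < 9 OR state <> 'failed' → 215
job_id=5: ELSE → 100
job_id=6: cpu < 9 OR state <> 'failed' → 57
job_id=7: cpu < 9 OR state <> 'failed' → 248
job_id=8: cpu < 51 AND runtime_s >= 4042 → 220
job_id=9: cpu < 9 OR state <> 'failed' → 96
job_id=10: cpu < 9 OR state <> 'failed' → 167
job_id=11: cpu < 9 OR state <> 'failed' → 246
job_id=12: cpu < 9 OR state <> 'failed' → 110
job_id=13: cpu < 9 OR state <> 'failed' → 160
job_id=14: cpu < 9 OR state <> 'failed' → 160
job_id=15: cpu < 9 OR state <> 'failed' → 164
job_id=16: cpu < 9 OR state <> 'failed' → 48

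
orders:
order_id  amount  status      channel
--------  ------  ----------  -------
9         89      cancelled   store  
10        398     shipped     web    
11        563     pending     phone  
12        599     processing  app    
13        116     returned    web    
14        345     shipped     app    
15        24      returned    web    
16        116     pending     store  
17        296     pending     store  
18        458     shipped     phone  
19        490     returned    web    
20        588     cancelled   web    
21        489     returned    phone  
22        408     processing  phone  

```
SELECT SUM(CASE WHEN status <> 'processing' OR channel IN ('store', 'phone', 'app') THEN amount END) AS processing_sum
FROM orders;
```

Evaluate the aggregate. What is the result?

4979

order_id=9: ✓ → 89
order_id=10: ✓ → 398
order_id=11: ✓ → 563
order_id=12: ✓ → 599
order_id=13: ✓ → 116
order_id=14: ✓ → 345
order_id=15: ✓ → 24
order_id=16: ✓ → 116
order_id=17: ✓ → 296
order_id=18: ✓ → 458
order_id=19: ✓ → 490
order_id=20: ✓ → 588
order_id=21: ✓ → 489
order_id=22: ✓ → 408
processing_sum = 89 + 398 + 563 + 599 + 116 + 345 + 24 + 116 + 296 + 458 + 490 + 588 + 489 + 408 = 4979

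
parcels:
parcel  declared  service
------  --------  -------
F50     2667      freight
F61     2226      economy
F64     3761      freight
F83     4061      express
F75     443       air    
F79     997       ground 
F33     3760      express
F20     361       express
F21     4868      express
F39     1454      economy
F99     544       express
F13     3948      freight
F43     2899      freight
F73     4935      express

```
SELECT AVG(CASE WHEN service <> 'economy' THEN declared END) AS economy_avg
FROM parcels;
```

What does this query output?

2770.3333333333

parcel=F50: ✓ → 2667
parcel=F61: ✗
parcel=F64: ✓ → 3761
parcel=F83: ✓ → 4061
parcel=F75: ✓ → 443
parcel=F79: ✓ → 997
parcel=F33: ✓ → 3760
parcel=F20: ✓ → 361
parcel=F21: ✓ → 4868
parcel=F39: ✗
parcel=F99: ✓ → 544
parcel=F13: ✓ → 3948
parcel=F43: ✓ → 2899
parcel=F73: ✓ → 4935
economy_avg = (2667 + 3761 + 4061 + 443 + 997 + 3760 + 361 + 4868 + 544 + 3948 + 2899 + 4935) / 12 = 2770.3333333333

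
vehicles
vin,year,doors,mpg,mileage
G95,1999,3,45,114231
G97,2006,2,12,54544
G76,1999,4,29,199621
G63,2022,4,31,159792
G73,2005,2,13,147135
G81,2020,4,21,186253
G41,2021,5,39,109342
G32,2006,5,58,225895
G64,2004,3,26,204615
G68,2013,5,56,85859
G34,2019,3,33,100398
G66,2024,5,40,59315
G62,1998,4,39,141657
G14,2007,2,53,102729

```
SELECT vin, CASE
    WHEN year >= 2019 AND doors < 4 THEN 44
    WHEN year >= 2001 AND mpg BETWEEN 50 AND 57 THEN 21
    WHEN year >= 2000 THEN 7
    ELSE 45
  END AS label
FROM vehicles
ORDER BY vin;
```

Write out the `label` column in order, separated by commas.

vin=G14: year >= 2001 AND mpg BETWEEN 50 AND 57 → 21
vin=G32: year >= 2000 → 7
vin=G34: year >= 2019 AND doors < 4 → 44
vin=G41: year >= 2000 → 7
vin=G62: ELSE → 45
vin=G63: year >= 2000 → 7
vin=G64: year >= 2000 → 7
vin=G66: year >= 2000 → 7
vin=G68: year >= 2001 AND mpg BETWEEN 50 AND 57 → 21
vin=G73: year >= 2000 → 7
vin=G76: ELSE → 45
vin=G81: year >= 2000 → 7
vin=G95: ELSE → 45
vin=G97: year >= 2000 → 7

21, 7, 44, 7, 45, 7, 7, 7, 21, 7, 45, 7, 45, 7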